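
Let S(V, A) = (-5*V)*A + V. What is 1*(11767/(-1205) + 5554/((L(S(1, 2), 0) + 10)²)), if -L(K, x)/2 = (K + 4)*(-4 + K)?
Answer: -16275223/1735200 ≈ -9.3795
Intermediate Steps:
S(V, A) = V - 5*A*V (S(V, A) = -5*A*V + V = V - 5*A*V)
L(K, x) = -2*(-4 + K)*(4 + K) (L(K, x) = -2*(K + 4)*(-4 + K) = -2*(4 + K)*(-4 + K) = -2*(-4 + K)*(4 + K))
1*(11767/(-1205) + 5554/((L(S(1, 2), 0) + 10)²)) = 1*(11767/(-1205) + 5554/(((32 - 2*(1 - 5*2)²) + 10)²)) = 1*(11767*(-1/1205) + 5554/(((32 - 2*(1 - 10)²) + 10)²)) = 1*(-11767/1205 + 5554/(((32 - 2*(1*(-9))²) + 10)²)) = 1*(-11767/1205 + 5554/(((32 - 2*(-9)²) + 10)²)) = 1*(-11767/1205 + 5554/(((32 - 2*81) + 10)²)) = 1*(-11767/1205 + 5554/(((32 - 162) + 10)²)) = 1*(-11767/1205 + 5554/((-130 + 10)²)) = 1*(-11767/1205 + 5554/((-120)²)) = 1*(-11767/1205 + 5554/14400) = 1*(-11767/1205 + 5554*(1/14400)) = 1*(-11767/1205 + 2777/7200) = 1*(-16275223/1735200) = -16275223/1735200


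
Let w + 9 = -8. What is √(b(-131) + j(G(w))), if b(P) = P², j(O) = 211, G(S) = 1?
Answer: 2*√4343 ≈ 131.80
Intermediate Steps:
w = -17 (w = -9 - 8 = -17)
√(b(-131) + j(G(w))) = √((-131)² + 211) = √(17161 + 211) = √17372 = 2*√4343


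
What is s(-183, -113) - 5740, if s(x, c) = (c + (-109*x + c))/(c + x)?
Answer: -46453/8 ≈ -5806.6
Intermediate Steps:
s(x, c) = (-109*x + 2*c)/(c + x) (s(x, c) = (c + (c - 109*x))/(c + x) = (-109*x + 2*c)/(c + x))
s(-183, -113) - 5740 = (-109*(-183) + 2*(-113))/(-113 - 183) - 5740 = (19947 - 226)/(-296) - 5740 = -1/296*19721 - 5740 = -533/8 - 5740 = -46453/8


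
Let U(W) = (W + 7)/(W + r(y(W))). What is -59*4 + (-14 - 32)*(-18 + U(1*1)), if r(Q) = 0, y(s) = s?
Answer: 224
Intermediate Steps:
U(W) = (7 + W)/W (U(W) = (W + 7)/(W + 0) = (7 + W)/W)
-59*4 + (-14 - 32)*(-18 + U(1*1)) = -59*4 + (-14 - 32)*(-18 + (7 + 1*1)/((1*1))) = -236 - 46*(-18 + (7 + 1)/1) = -236 - 46*(-18 + 1*8) = -236 - 46*(-18 + 8) = -236 - 46*(-10) = -236 + 460 = 224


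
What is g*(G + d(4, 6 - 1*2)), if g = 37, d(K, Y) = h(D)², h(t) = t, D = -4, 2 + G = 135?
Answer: 5513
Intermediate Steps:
G = 133 (G = -2 + 135 = 133)
d(K, Y) = 16 (d(K, Y) = (-4)² = 16)
g*(G + d(4, 6 - 1*2)) = 37*(133 + 16) = 37*149 = 5513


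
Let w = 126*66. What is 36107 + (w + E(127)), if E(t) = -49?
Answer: 44374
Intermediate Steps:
w = 8316
36107 + (w + E(127)) = 36107 + (8316 - 49) = 36107 + 8267 = 44374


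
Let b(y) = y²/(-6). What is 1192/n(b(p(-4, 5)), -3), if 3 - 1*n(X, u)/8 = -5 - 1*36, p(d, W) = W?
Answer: 149/44 ≈ 3.3864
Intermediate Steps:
b(y) = -y²/6 (b(y) = y²*(-⅙) = -y²/6)
n(X, u) = 352 (n(X, u) = 24 - 8*(-5 - 1*36) = 24 - 8*(-5 - 36) = 24 - 8*(-41) = 24 + 328 = 352)
1192/n(b(p(-4, 5)), -3) = 1192/352 = 1192*(1/352) = 149/44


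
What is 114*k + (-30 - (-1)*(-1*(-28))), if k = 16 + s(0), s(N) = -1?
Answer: 1708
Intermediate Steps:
k = 15 (k = 16 - 1 = 15)
114*k + (-30 - (-1)*(-1*(-28))) = 114*15 + (-30 - (-1)*(-1*(-28))) = 1710 + (-30 - (-1)*28) = 1710 + (-30 - 1*(-28)) = 1710 + (-30 + 28) = 1710 - 2 = 1708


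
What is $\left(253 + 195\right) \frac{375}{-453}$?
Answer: $- \frac{56000}{151} \approx -370.86$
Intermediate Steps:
$\left(253 + 195\right) \frac{375}{-453} = 448 \cdot 375 \left(- \frac{1}{453}\right) = 448 \left(- \frac{125}{151}\right) = - \frac{56000}{151}$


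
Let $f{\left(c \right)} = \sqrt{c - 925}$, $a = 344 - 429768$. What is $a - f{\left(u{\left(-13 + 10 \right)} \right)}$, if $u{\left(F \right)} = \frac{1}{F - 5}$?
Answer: $-429424 - \frac{i \sqrt{14802}}{4} \approx -4.2942 \cdot 10^{5} - 30.416 i$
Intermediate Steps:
$u{\left(F \right)} = \frac{1}{-5 + F}$
$a = -429424$ ($a = 344 - 429768 = -429424$)
$f{\left(c \right)} = \sqrt{-925 + c}$
$a - f{\left(u{\left(-13 + 10 \right)} \right)} = -429424 - \sqrt{-925 + \frac{1}{-5 + \left(-13 + 10\right)}} = -429424 - \sqrt{-925 + \frac{1}{-5 - 3}} = -429424 - \sqrt{-925 + \frac{1}{-8}} = -429424 - \sqrt{-925 - \frac{1}{8}} = -429424 - \sqrt{- \frac{7401}{8}} = -429424 - \frac{i \sqrt{14802}}{4}$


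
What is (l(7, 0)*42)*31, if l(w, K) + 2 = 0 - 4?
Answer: -7812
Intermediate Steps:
l(w, K) = -6 (l(w, K) = -2 + (0 - 4) = -2 - 4 = -6)
(l(7, 0)*42)*31 = -6*42*31 = -252*31 = -7812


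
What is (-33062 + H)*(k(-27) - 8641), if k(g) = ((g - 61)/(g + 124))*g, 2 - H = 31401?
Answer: 53876568261/97 ≈ 5.5543e+8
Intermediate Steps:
H = -31399 (H = 2 - 1*31401 = 2 - 31401 = -31399)
k(g) = g*(-61 + g)/(124 + g) (k(g) = ((-61 + g)/(124 + g))*g = g*(-61 + g)/(124 + g))
(-33062 + H)*(k(-27) - 8641) = (-33062 - 31399)*(-27*(-61 - 27)/(124 - 27) - 8641) = -64461*(-27*(-88)/97 - 8641) = -64461*(-27*1/97*(-88) - 8641) = -64461*(2376/97 - 8641) = -64461*(-835801/97) = 53876568261/97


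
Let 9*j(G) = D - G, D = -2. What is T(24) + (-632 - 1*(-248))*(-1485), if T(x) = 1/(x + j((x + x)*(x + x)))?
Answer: 1191801591/2090 ≈ 5.7024e+5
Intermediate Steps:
j(G) = -2/9 - G/9 (j(G) = (-2 - G)/9 = -2/9 - G/9)
T(x) = 1/(-2/9 + x - 4*x²/9) (T(x) = 1/(x + (-2/9 - (x + x)*(x + x)/9)) = 1/(x + (-2/9 - 2*x*2*x/9)) = 1/(x + (-2/9 - 4*x²/9)) = 1/(-2/9 + x - 4*x²/9))
T(24) + (-632 - 1*(-248))*(-1485) = -9/(2 - 9*24 + 4*24²) + (-632 - 1*(-248))*(-1485) = -9/(2 - 216 + 4*576) + (-632 + 248)*(-1485) = -9/(2 - 216 + 2304) - 384*(-1485) = -9/2090 + 570240 = 1191801591/2090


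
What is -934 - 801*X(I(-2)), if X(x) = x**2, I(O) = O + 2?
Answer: -934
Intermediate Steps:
I(O) = 2 + O
-934 - 801*X(I(-2)) = -934 - 801*(2 - 2)**2 = -934 - 801*0**2 = -934 - 801*0 = -934 + 0 = -934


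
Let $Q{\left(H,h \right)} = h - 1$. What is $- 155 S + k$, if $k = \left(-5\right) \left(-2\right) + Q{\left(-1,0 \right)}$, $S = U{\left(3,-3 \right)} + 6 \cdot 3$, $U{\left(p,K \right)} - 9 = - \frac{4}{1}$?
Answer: $-3556$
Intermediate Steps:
$Q{\left(H,h \right)} = -1 + h$
$U{\left(p,K \right)} = 5$ ($U{\left(p,K \right)} = 9 - \frac{4}{1} = 9 - 4 = 5$)
$S = 23$ ($S = 5 + 6 \cdot 3 = 5 + 18 = 23$)
$k = 9$ ($k = \left(-5\right) \left(-2\right) + \left(-1 + 0\right) = 10 - 1 = 9$)
$- 155 S + k = \left(-155\right) 23 + 9 = -3565 + 9 = -3556$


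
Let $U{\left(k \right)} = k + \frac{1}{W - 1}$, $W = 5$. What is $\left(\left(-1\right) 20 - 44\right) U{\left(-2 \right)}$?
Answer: $112$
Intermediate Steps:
$U{\left(k \right)} = \frac{1}{4} + k$ ($U{\left(k \right)} = k + \frac{1}{5 - 1} = k + \frac{1}{4} = \frac{1}{4} + k$)
$\left(\left(-1\right) 20 - 44\right) U{\left(-2 \right)} = \left(\left(-1\right) 20 - 44\right) \left(\frac{1}{4} - 2\right) = \left(-20 - 44\right) \left(- \frac{7}{4}\right) = \left(-64\right) \left(- \frac{7}{4}\right) = 112$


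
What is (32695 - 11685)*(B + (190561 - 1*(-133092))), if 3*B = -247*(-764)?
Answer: 24364603670/3 ≈ 8.1215e+9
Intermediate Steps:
B = 188708/3 (B = (-247*(-764))/3 = (⅓)*188708 = 188708/3 ≈ 62903.)
(32695 - 11685)*(B + (190561 - 1*(-133092))) = (32695 - 11685)*(188708/3 + (190561 - 1*(-133092))) = 21010*(188708/3 + (190561 + 133092)) = 21010*(188708/3 + 323653) = 21010*(1159667/3) = 24364603670/3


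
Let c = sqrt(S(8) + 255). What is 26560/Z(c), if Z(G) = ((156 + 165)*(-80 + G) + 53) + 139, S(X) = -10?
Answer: -75217920/69377011 - 19893440*sqrt(5)/208131033 ≈ -1.2979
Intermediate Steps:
c = 7*sqrt(5) (c = sqrt(-10 + 255) = sqrt(245) = 7*sqrt(5) ≈ 15.652)
Z(G) = -25488 + 321*G (Z(G) = (321*(-80 + G) + 53) + 139 = ((-25680 + 321*G) + 53) + 139 = (-25627 + 321*G) + 139 = -25488 + 321*G)
26560/Z(c) = 26560/(-25488 + 321*(7*sqrt(5))) = 26560/(-25488 + 2247*sqrt(5))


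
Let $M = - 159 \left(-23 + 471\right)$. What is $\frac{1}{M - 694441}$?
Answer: $- \frac{1}{765673} \approx -1.306 \cdot 10^{-6}$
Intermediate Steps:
$M = -71232$ ($M = \left(-159\right) 448 = -71232$)
$\frac{1}{M - 694441} = \frac{1}{-71232 - 694441} = \frac{1}{-765673} = - \frac{1}{765673}$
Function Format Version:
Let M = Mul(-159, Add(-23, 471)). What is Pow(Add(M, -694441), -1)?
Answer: Rational(-1, 765673) ≈ -1.3060e-6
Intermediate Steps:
M = -71232 (M = Mul(-159, 448) = -71232)
Pow(Add(M, -694441), -1) = Pow(Add(-71232, -694441), -1) = Pow(-765673, -1) = Rational(-1, 765673)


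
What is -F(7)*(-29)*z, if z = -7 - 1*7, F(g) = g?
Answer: -2842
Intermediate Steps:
z = -14 (z = -7 - 7 = -14)
-F(7)*(-29)*z = -7*(-29)*(-14) = -(-203)*(-14) = -1*2842 = -2842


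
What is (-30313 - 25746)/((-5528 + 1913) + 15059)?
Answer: -56059/11444 ≈ -4.8986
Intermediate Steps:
(-30313 - 25746)/((-5528 + 1913) + 15059) = -56059/(-3615 + 15059) = -56059/11444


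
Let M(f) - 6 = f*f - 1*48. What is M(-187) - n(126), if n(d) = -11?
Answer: 34938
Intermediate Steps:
M(f) = -42 + f² (M(f) = 6 + (f*f - 1*48) = 6 + (f² - 48) = 6 + (-48 + f²) = -42 + f²)
M(-187) - n(126) = (-42 + (-187)²) - 1*(-11) = (-42 + 34969) + 11 = 34927 + 11 = 34938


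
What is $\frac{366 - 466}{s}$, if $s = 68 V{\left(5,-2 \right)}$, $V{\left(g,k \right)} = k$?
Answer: $\frac{25}{34} \approx 0.73529$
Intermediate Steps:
$s = -136$ ($s = 68 \left(-2\right) = -136$)
$\frac{366 - 466}{s} = \frac{366 - 466}{-136} = \left(-100\right) \left(- \frac{1}{136}\right) = \frac{25}{34}$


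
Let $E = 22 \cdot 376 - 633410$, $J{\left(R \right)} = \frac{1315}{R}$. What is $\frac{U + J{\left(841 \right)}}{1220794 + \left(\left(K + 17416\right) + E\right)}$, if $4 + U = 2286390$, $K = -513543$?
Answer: $\frac{1922851941}{83703889} \approx 22.972$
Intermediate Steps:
$U = 2286386$ ($U = -4 + 2286390 = 2286386$)
$E = -625138$ ($E = 8272 - 633410 = -625138$)
$\frac{U + J{\left(841 \right)}}{1220794 + \left(\left(K + 17416\right) + E\right)} = \frac{2286386 + \frac{1315}{841}}{1220794 + \left(\left(-513543 + 17416\right) - 625138\right)} = \frac{2286386 + 1315 \cdot \frac{1}{841}}{1220794 - 1121265} = \frac{2286386 + \frac{1315}{841}}{1220794 - 1121265} = \frac{1922851941}{841 \cdot 99529} = \frac{1922851941}{841} \cdot \frac{1}{99529} = \frac{1922851941}{83703889}$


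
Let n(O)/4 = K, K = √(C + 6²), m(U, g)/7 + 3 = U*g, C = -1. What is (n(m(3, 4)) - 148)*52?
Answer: -7696 + 208*√35 ≈ -6465.5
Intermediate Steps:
m(U, g) = -21 + 7*U*g (m(U, g) = -21 + 7*(U*g) = -21 + 7*U*g)
K = √35 (K = √(-1 + 6²) = √(-1 + 36) = √35 ≈ 5.9161)
n(O) = 4*√35
(n(m(3, 4)) - 148)*52 = (4*√35 - 148)*52 = (-148 + 4*√35)*52 = -7696 + 208*√35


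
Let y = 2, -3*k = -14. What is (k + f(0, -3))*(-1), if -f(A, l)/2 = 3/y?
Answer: -5/3 ≈ -1.6667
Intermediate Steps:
k = 14/3 (k = -⅓*(-14) = 14/3 ≈ 4.6667)
f(A, l) = -3 (f(A, l) = -6/2 = -2*3/2 = -3)
(k + f(0, -3))*(-1) = (14/3 - 3)*(-1) = (5/3)*(-1) = -5/3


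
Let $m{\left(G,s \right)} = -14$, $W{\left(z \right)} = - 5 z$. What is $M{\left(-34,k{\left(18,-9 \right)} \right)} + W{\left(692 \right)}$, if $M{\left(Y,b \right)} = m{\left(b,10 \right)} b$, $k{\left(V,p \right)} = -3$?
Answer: $-3418$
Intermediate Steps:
$M{\left(Y,b \right)} = - 14 b$
$M{\left(-34,k{\left(18,-9 \right)} \right)} + W{\left(692 \right)} = \left(-14\right) \left(-3\right) - 3460 = 42 - 3460 = -3418$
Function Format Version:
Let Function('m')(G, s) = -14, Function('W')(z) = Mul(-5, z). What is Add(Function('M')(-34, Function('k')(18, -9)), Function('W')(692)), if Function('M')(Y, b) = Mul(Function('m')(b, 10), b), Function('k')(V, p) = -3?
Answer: -3418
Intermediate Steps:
Function('M')(Y, b) = Mul(-14, b)
Add(Function('M')(-34, Function('k')(18, -9)), Function('W')(692)) = Add(Mul(-14, -3), Mul(-5, 692)) = Add(42, -3460) = -3418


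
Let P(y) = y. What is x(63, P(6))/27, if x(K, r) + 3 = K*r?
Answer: 125/9 ≈ 13.889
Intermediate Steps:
x(K, r) = -3 + K*r
x(63, P(6))/27 = (-3 + 63*6)/27 = (-3 + 378)*(1/27) = 375*(1/27) = 125/9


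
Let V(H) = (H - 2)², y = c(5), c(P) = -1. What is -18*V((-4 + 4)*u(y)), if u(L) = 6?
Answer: -72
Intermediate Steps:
y = -1
V(H) = (-2 + H)²
-18*V((-4 + 4)*u(y)) = -18*(-2 + (-4 + 4)*6)² = -18*(-2 + 0*6)² = -18*(-2 + 0)² = -18*(-2)² = -18*4 = -72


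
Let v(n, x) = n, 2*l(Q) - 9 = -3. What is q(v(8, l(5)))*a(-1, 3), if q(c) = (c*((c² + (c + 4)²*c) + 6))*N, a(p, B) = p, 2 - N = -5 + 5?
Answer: -19552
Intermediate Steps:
N = 2 (N = 2 - (-5 + 5) = 2 - 1*0 = 2 + 0 = 2)
l(Q) = 3 (l(Q) = 9/2 + (½)*(-3) = 9/2 - 3/2 = 3)
q(c) = 2*c*(6 + c² + c*(4 + c)²) (q(c) = (c*((c² + (c + 4)²*c) + 6))*2 = (c*((c² + (4 + c)²*c) + 6))*2 = (c*((c² + c*(4 + c)²) + 6))*2 = (c*(6 + c² + c*(4 + c)²))*2 = 2*c*(6 + c² + c*(4 + c)²))
q(v(8, l(5)))*a(-1, 3) = (2*8*(6 + 8² + 8*(4 + 8)²))*(-1) = (2*8*(6 + 64 + 8*12²))*(-1) = (2*8*(6 + 64 + 8*144))*(-1) = (2*8*(6 + 64 + 1152))*(-1) = (2*8*1222)*(-1) = 19552*(-1) = -19552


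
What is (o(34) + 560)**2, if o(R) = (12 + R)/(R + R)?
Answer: 363397969/1156 ≈ 3.1436e+5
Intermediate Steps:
o(R) = (12 + R)/(2*R) (o(R) = (12 + R)/((2*R)) = (12 + R)*(1/(2*R)) = (12 + R)/(2*R))
(o(34) + 560)**2 = ((1/2)*(12 + 34)/34 + 560)**2 = ((1/2)*(1/34)*46 + 560)**2 = (23/34 + 560)**2 = (19063/34)**2 = 363397969/1156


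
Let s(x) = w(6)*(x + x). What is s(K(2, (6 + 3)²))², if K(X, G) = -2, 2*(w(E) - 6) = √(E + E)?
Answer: 624 + 192*√3 ≈ 956.55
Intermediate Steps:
w(E) = 6 + √2*√E/2 (w(E) = 6 + √(E + E)/2 = 6 + √(2*E)/2 = 6 + (√2*√E)/2 = 6 + √2*√E/2)
s(x) = 2*x*(6 + √3) (s(x) = (6 + √2*√6/2)*(x + x) = (6 + √3)*(2*x) = 2*x*(6 + √3))
s(K(2, (6 + 3)²))² = (2*(-2)*(6 + √3))² = (-24 - 4*√3)²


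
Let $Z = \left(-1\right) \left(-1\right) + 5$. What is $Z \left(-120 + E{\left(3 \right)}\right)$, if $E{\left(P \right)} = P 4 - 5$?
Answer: $-678$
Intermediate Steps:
$E{\left(P \right)} = -5 + 4 P$ ($E{\left(P \right)} = 4 P - 5 = -5 + 4 P$)
$Z = 6$ ($Z = 1 + 5 = 6$)
$Z \left(-120 + E{\left(3 \right)}\right) = 6 \left(-120 + \left(-5 + 4 \cdot 3\right)\right) = 6 \left(-120 + \left(-5 + 12\right)\right) = 6 \left(-120 + 7\right) = 6 \left(-113\right) = -678$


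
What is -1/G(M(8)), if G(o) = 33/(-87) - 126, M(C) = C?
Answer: 29/3665 ≈ 0.0079127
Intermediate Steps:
G(o) = -3665/29 (G(o) = 33*(-1/87) - 126 = -11/29 - 126 = -3665/29)
-1/G(M(8)) = -1/(-3665/29) = -1*(-29/3665) = 29/3665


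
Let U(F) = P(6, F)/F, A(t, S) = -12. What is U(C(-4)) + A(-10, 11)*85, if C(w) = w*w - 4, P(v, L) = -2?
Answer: -6121/6 ≈ -1020.2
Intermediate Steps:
C(w) = -4 + w**2 (C(w) = w**2 - 4 = -4 + w**2)
U(F) = -2/F
U(C(-4)) + A(-10, 11)*85 = -2/(-4 + (-4)**2) - 12*85 = -2/(-4 + 16) - 1020 = -2/12 - 1020 = -2*1/12 - 1020 = -1/6 - 1020 = -6121/6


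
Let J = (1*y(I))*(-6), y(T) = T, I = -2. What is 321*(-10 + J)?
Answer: 642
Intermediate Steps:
J = 12 (J = (1*(-2))*(-6) = -2*(-6) = 12)
321*(-10 + J) = 321*(-10 + 12) = 321*2 = 642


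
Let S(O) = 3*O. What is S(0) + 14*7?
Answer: 98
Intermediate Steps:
S(0) + 14*7 = 3*0 + 14*7 = 0 + 98 = 98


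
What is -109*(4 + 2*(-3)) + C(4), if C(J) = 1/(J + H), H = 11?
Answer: 3271/15 ≈ 218.07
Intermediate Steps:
C(J) = 1/(11 + J) (C(J) = 1/(J + 11) = 1/(11 + J))
-109*(4 + 2*(-3)) + C(4) = -109*(4 + 2*(-3)) + 1/(11 + 4) = -109*(4 - 6) + 1/15 = -109*(-2) + 1/15 = 218 + 1/15 = 3271/15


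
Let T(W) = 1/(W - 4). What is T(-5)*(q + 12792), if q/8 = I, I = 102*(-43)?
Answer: 7432/3 ≈ 2477.3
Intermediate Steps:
I = -4386
q = -35088 (q = 8*(-4386) = -35088)
T(W) = 1/(-4 + W)
T(-5)*(q + 12792) = (-35088 + 12792)/(-4 - 5) = -22296/(-9) = -⅑*(-22296) = 7432/3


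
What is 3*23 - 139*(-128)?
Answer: 17861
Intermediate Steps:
3*23 - 139*(-128) = 69 + 17792 = 17861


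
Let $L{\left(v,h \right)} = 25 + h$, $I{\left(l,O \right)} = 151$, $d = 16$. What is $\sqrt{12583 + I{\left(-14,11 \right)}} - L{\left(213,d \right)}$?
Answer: $-41 + \sqrt{12734} \approx 71.845$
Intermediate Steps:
$\sqrt{12583 + I{\left(-14,11 \right)}} - L{\left(213,d \right)} = \sqrt{12583 + 151} - \left(25 + 16\right) = \sqrt{12734} - 41 = -41 + \sqrt{12734}$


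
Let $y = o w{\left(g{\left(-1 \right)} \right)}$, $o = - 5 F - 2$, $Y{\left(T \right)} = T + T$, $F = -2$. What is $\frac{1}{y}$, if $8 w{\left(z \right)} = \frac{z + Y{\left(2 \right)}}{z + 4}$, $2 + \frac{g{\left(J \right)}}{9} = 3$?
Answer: $1$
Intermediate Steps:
$Y{\left(T \right)} = 2 T$
$g{\left(J \right)} = 9$ ($g{\left(J \right)} = -18 + 9 \cdot 3 = -18 + 27 = 9$)
$w{\left(z \right)} = \frac{1}{8}$ ($w{\left(z \right)} = \frac{\left(z + 2 \cdot 2\right) \frac{1}{z + 4}}{8} = \frac{\left(z + 4\right) \frac{1}{4 + z}}{8} = \frac{\left(4 + z\right) \frac{1}{4 + z}}{8} = \frac{1}{8} \cdot 1 = \frac{1}{8}$)
$o = 8$ ($o = \left(-5\right) \left(-2\right) - 2 = 10 - 2 = 8$)
$y = 1$ ($y = 8 \cdot \frac{1}{8} = 1$)
$\frac{1}{y} = 1^{-1} = 1$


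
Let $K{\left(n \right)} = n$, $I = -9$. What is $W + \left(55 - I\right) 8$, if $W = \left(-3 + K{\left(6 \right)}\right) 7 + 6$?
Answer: $539$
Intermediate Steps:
$W = 27$ ($W = \left(-3 + 6\right) 7 + 6 = 3 \cdot 7 + 6 = 21 + 6 = 27$)
$W + \left(55 - I\right) 8 = 27 + \left(55 - -9\right) 8 = 27 + \left(55 + 9\right) 8 = 27 + 64 \cdot 8 = 27 + 512 = 539$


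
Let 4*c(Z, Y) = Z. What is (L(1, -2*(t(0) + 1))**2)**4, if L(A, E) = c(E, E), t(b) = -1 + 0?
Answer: 0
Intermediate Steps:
c(Z, Y) = Z/4
t(b) = -1
L(A, E) = E/4
(L(1, -2*(t(0) + 1))**2)**4 = (((-2*(-1 + 1))/4)**2)**4 = (((-2*0)/4)**2)**4 = (((1/4)*0)**2)**4 = (0**2)**4 = 0**4 = 0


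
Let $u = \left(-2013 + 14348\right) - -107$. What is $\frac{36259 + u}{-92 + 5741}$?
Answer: $\frac{48701}{5649} \approx 8.6212$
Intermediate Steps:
$u = 12442$ ($u = 12335 + \left(-3799 + 3906\right) = 12335 + 107 = 12442$)
$\frac{36259 + u}{-92 + 5741} = \frac{36259 + 12442}{-92 + 5741} = \frac{48701}{5649}$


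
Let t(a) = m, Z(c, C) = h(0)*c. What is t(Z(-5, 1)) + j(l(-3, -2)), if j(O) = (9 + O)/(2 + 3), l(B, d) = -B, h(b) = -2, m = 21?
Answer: 117/5 ≈ 23.400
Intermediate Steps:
Z(c, C) = -2*c
j(O) = 9/5 + O/5 (j(O) = (9 + O)/5 = (9 + O)*(⅕) = 9/5 + O/5)
t(a) = 21
t(Z(-5, 1)) + j(l(-3, -2)) = 21 + (9/5 + (-1*(-3))/5) = 21 + (9/5 + (⅕)*3) = 21 + (9/5 + ⅗) = 21 + 12/5 = 117/5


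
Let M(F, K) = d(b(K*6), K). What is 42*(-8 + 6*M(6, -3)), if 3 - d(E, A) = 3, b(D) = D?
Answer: -336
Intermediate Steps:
d(E, A) = 0 (d(E, A) = 3 - 1*3 = 3 - 3 = 0)
M(F, K) = 0
42*(-8 + 6*M(6, -3)) = 42*(-8 + 6*0) = 42*(-8 + 0) = 42*(-8) = -336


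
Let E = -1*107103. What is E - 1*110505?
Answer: -217608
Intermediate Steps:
E = -107103
E - 1*110505 = -107103 - 1*110505 = -107103 - 110505 = -217608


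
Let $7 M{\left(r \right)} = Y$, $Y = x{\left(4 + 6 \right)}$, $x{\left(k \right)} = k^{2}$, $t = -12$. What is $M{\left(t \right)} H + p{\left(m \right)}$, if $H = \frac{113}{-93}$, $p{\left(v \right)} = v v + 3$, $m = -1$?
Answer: $- \frac{8696}{651} \approx -13.358$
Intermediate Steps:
$p{\left(v \right)} = 3 + v^{2}$ ($p{\left(v \right)} = v^{2} + 3 = 3 + v^{2}$)
$Y = 100$ ($Y = \left(4 + 6\right)^{2} = 10^{2} = 100$)
$H = - \frac{113}{93}$ ($H = 113 \left(- \frac{1}{93}\right) = - \frac{113}{93} \approx -1.2151$)
$M{\left(r \right)} = \frac{100}{7}$ ($M{\left(r \right)} = \frac{1}{7} \cdot 100 = \frac{100}{7}$)
$M{\left(t \right)} H + p{\left(m \right)} = \frac{100}{7} \left(- \frac{113}{93}\right) + \left(3 + \left(-1\right)^{2}\right) = - \frac{11300}{651} + \left(3 + 1\right) = - \frac{11300}{651} + 4 = - \frac{8696}{651}$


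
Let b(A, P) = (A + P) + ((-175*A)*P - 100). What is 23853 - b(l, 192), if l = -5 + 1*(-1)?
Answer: -177833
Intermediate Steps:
l = -6 (l = -5 - 1 = -6)
b(A, P) = -100 + A + P - 175*A*P (b(A, P) = (A + P) + (-175*A*P - 100) = (A + P) + (-100 - 175*A*P) = -100 + A + P - 175*A*P)
23853 - b(l, 192) = 23853 - (-100 - 6 + 192 - 175*(-6)*192) = 23853 - (-100 - 6 + 192 + 201600) = 23853 - 1*201686 = 23853 - 201686 = -177833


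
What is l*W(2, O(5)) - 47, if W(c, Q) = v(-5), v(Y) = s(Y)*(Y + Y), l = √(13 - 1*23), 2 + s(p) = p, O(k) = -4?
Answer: -47 + 70*I*√10 ≈ -47.0 + 221.36*I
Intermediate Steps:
s(p) = -2 + p
l = I*√10 (l = √(13 - 23) = √(-10) = I*√10 ≈ 3.1623*I)
v(Y) = 2*Y*(-2 + Y) (v(Y) = (-2 + Y)*(Y + Y) = (-2 + Y)*(2*Y) = 2*Y*(-2 + Y))
W(c, Q) = 70 (W(c, Q) = 2*(-5)*(-2 - 5) = 2*(-5)*(-7) = 70)
l*W(2, O(5)) - 47 = (I*√10)*70 - 47 = 70*I*√10 - 47 = -47 + 70*I*√10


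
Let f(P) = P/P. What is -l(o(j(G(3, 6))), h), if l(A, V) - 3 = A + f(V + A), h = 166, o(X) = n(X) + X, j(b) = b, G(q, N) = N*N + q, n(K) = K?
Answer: -82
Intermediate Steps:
G(q, N) = q + N**2 (G(q, N) = N**2 + q = q + N**2)
f(P) = 1
o(X) = 2*X (o(X) = X + X = 2*X)
l(A, V) = 4 + A (l(A, V) = 3 + (A + 1) = 3 + (1 + A) = 4 + A)
-l(o(j(G(3, 6))), h) = -(4 + 2*(3 + 6**2)) = -(4 + 2*(3 + 36)) = -(4 + 2*39) = -(4 + 78) = -1*82 = -82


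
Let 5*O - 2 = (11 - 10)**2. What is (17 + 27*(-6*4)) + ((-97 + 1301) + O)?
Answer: 2868/5 ≈ 573.60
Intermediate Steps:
O = 3/5 (O = 2/5 + (11 - 10)**2/5 = 2/5 + (1/5)*1**2 = 2/5 + (1/5)*1 = 2/5 + 1/5 = 3/5 ≈ 0.60000)
(17 + 27*(-6*4)) + ((-97 + 1301) + O) = (17 + 27*(-6*4)) + ((-97 + 1301) + 3/5) = (17 + 27*(-24)) + (1204 + 3/5) = (17 - 648) + 6023/5 = -631 + 6023/5 = 2868/5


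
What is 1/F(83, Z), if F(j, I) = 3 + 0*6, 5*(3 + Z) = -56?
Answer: 1/3 ≈ 0.33333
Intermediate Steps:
Z = -71/5 (Z = -3 + (1/5)*(-56) = -3 - 56/5 = -71/5 ≈ -14.200)
F(j, I) = 3 (F(j, I) = 3 + 0 = 3)
1/F(83, Z) = 1/3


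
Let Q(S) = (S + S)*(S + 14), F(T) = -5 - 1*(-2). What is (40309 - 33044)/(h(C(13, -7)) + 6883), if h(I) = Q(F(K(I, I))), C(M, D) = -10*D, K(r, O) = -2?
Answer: 7265/6817 ≈ 1.0657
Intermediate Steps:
F(T) = -3 (F(T) = -5 + 2 = -3)
Q(S) = 2*S*(14 + S) (Q(S) = (2*S)*(14 + S) = 2*S*(14 + S))
h(I) = -66 (h(I) = 2*(-3)*(14 - 3) = 2*(-3)*11 = -66)
(40309 - 33044)/(h(C(13, -7)) + 6883) = (40309 - 33044)/(-66 + 6883) = 7265/6817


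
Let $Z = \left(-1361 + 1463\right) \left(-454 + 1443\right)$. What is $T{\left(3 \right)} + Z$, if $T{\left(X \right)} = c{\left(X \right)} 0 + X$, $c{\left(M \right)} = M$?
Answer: $100881$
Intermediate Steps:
$Z = 100878$ ($Z = 102 \cdot 989 = 100878$)
$T{\left(X \right)} = X$ ($T{\left(X \right)} = X 0 + X = 0 + X = X$)
$T{\left(3 \right)} + Z = 3 + 100878 = 100881$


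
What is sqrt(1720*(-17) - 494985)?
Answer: 5*I*sqrt(20969) ≈ 724.03*I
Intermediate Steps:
sqrt(1720*(-17) - 494985) = sqrt(-29240 - 494985) = sqrt(-524225) = 5*I*sqrt(20969)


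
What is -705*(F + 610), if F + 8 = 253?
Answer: -602775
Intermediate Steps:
F = 245 (F = -8 + 253 = 245)
-705*(F + 610) = -705*(245 + 610) = -705*855 = -602775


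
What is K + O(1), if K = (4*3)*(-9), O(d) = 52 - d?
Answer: -57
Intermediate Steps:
K = -108 (K = 12*(-9) = -108)
K + O(1) = -108 + (52 - 1*1) = -108 + (52 - 1) = -108 + 51 = -57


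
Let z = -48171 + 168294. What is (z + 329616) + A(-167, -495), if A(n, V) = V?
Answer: 449244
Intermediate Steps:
z = 120123
(z + 329616) + A(-167, -495) = (120123 + 329616) - 495 = 449739 - 495 = 449244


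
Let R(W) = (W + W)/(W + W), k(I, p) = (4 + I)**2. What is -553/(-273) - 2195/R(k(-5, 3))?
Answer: -85526/39 ≈ -2193.0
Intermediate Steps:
R(W) = 1 (R(W) = (2*W)/((2*W)) = (2*W)*(1/(2*W)) = 1)
-553/(-273) - 2195/R(k(-5, 3)) = -553/(-273) - 2195/1 = -553*(-1/273) - 2195*1 = 79/39 - 2195 = -85526/39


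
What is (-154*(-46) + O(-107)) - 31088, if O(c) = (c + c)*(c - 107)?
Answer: 21792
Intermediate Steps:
O(c) = 2*c*(-107 + c) (O(c) = (2*c)*(-107 + c) = 2*c*(-107 + c))
(-154*(-46) + O(-107)) - 31088 = (-154*(-46) + 2*(-107)*(-107 - 107)) - 31088 = (7084 + 2*(-107)*(-214)) - 31088 = (7084 + 45796) - 31088 = 52880 - 31088 = 21792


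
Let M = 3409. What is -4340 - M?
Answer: -7749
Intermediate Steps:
-4340 - M = -4340 - 1*3409 = -4340 - 3409 = -7749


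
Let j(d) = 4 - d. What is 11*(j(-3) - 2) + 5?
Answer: 60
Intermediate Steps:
11*(j(-3) - 2) + 5 = 11*((4 - 1*(-3)) - 2) + 5 = 11*((4 + 3) - 2) + 5 = 11*(7 - 2) + 5 = 11*5 + 5 = 55 + 5 = 60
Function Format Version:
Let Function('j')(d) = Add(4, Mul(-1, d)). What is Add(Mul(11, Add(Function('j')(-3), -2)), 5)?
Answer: 60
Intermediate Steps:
Add(Mul(11, Add(Function('j')(-3), -2)), 5) = Add(Mul(11, Add(Add(4, Mul(-1, -3)), -2)), 5) = Add(Mul(11, Add(Add(4, 3), -2)), 5) = Add(Mul(11, Add(7, -2)), 5) = Add(Mul(11, 5), 5) = Add(55, 5) = 60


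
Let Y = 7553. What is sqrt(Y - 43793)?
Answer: 4*I*sqrt(2265) ≈ 190.37*I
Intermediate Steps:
sqrt(Y - 43793) = sqrt(7553 - 43793) = sqrt(-36240) = 4*I*sqrt(2265)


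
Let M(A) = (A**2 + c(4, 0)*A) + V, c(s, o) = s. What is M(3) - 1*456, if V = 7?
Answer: -428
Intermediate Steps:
M(A) = 7 + A**2 + 4*A (M(A) = (A**2 + 4*A) + 7 = 7 + A**2 + 4*A)
M(3) - 1*456 = (7 + 3**2 + 4*3) - 1*456 = (7 + 9 + 12) - 456 = 28 - 456 = -428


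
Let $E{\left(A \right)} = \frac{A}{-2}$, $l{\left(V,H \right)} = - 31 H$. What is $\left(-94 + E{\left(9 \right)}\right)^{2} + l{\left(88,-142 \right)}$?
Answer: $\frac{56417}{4} \approx 14104.0$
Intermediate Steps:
$E{\left(A \right)} = - \frac{A}{2}$ ($E{\left(A \right)} = A \left(- \frac{1}{2}\right) = - \frac{A}{2}$)
$\left(-94 + E{\left(9 \right)}\right)^{2} + l{\left(88,-142 \right)} = \left(-94 - \frac{9}{2}\right)^{2} - -4402 = \left(-94 - \frac{9}{2}\right)^{2} + 4402 = \left(- \frac{197}{2}\right)^{2} + 4402 = \frac{38809}{4} + 4402 = \frac{56417}{4}$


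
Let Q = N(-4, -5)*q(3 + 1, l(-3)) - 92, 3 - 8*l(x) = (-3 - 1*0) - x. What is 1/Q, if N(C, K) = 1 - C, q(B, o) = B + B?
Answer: -1/52 ≈ -0.019231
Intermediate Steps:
l(x) = ¾ + x/8 (l(x) = 3/8 - ((-3 - 1*0) - x)/8 = 3/8 - ((-3 + 0) - x)/8 = 3/8 - (-3 - x)/8 = 3/8 + (3/8 + x/8) = ¾ + x/8)
q(B, o) = 2*B
Q = -52 (Q = (1 - 1*(-4))*(2*(3 + 1)) - 92 = (1 + 4)*(2*4) - 92 = 5*8 - 92 = 40 - 92 = -52)
1/Q = 1/(-52) = -1/52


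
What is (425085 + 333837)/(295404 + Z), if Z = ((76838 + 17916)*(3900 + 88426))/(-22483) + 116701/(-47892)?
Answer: -62859514812984/7761246581539 ≈ -8.0992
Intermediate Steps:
Z = -32228783579827/82827372 (Z = (94754*92326)*(-1/22483) + 116701*(-1/47892) = 8748257804*(-1/22483) - 8977/3684 = -8748257804/22483 - 8977/3684 = -32228783579827/82827372 ≈ -3.8911e+5)
(425085 + 333837)/(295404 + Z) = (425085 + 333837)/(295404 - 32228783579827/82827372) = 758922/(-7761246581539/82827372) = 758922*(-82827372/7761246581539) = -62859514812984/7761246581539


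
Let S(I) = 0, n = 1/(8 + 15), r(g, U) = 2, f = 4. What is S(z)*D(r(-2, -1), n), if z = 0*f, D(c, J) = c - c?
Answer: 0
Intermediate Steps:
n = 1/23 ≈ 0.043478
D(c, J) = 0
z = 0 (z = 0*4 = 0)
S(z)*D(r(-2, -1), n) = 0*0 = 0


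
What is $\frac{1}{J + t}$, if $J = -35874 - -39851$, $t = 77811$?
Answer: $\frac{1}{81788} \approx 1.2227 \cdot 10^{-5}$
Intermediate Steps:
$J = 3977$ ($J = -35874 + 39851 = 3977$)
$\frac{1}{J + t} = \frac{1}{3977 + 77811} = \frac{1}{81788}$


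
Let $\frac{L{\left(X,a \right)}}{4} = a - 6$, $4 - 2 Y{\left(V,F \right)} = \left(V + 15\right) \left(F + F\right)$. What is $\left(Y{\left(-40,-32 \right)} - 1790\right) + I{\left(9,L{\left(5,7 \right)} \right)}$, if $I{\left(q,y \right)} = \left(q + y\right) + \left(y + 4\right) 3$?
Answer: $-2551$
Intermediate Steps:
$Y{\left(V,F \right)} = 2 - F \left(15 + V\right)$ ($Y{\left(V,F \right)} = 2 - \frac{\left(V + 15\right) \left(F + F\right)}{2} = 2 - \frac{\left(15 + V\right) 2 F}{2} = 2 - \frac{2 F \left(15 + V\right)}{2} = 2 - F \left(15 + V\right)$)
$L{\left(X,a \right)} = -24 + 4 a$ ($L{\left(X,a \right)} = 4 \left(a - 6\right) = 4 \left(-6 + a\right) = -24 + 4 a$)
$I{\left(q,y \right)} = 12 + q + 4 y$ ($I{\left(q,y \right)} = \left(q + y\right) + \left(4 + y\right) 3 = \left(q + y\right) + \left(12 + 3 y\right) = 12 + q + 4 y$)
$\left(Y{\left(-40,-32 \right)} - 1790\right) + I{\left(9,L{\left(5,7 \right)} \right)} = \left(\left(2 - -480 - \left(-32\right) \left(-40\right)\right) - 1790\right) + \left(12 + 9 + 4 \left(-24 + 4 \cdot 7\right)\right) = \left(\left(2 + 480 - 1280\right) - 1790\right) + \left(12 + 9 + 4 \left(-24 + 28\right)\right) = \left(-798 - 1790\right) + \left(12 + 9 + 4 \cdot 4\right) = -2588 + \left(12 + 9 + 16\right) = -2588 + 37 = -2551$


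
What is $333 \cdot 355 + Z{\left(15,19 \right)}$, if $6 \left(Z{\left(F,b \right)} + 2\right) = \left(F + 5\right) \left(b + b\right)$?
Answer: $\frac{355019}{3} \approx 1.1834 \cdot 10^{5}$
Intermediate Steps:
$Z{\left(F,b \right)} = -2 + \frac{b \left(5 + F\right)}{3}$ ($Z{\left(F,b \right)} = -2 + \frac{\left(F + 5\right) \left(b + b\right)}{6} = -2 + \frac{\left(5 + F\right) 2 b}{6} = -2 + \frac{2 b \left(5 + F\right)}{6} = -2 + \frac{b \left(5 + F\right)}{3}$)
$333 \cdot 355 + Z{\left(15,19 \right)} = 333 \cdot 355 + \left(-2 + \frac{5}{3} \cdot 19 + \frac{1}{3} \cdot 15 \cdot 19\right) = 118215 + \left(-2 + \frac{95}{3} + 95\right) = 118215 + \frac{374}{3} = \frac{355019}{3}$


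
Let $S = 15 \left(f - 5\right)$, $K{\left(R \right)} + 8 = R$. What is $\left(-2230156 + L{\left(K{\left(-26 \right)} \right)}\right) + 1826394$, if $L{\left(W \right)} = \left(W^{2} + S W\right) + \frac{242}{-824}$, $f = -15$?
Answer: $- \frac{161671393}{412} \approx -3.9241 \cdot 10^{5}$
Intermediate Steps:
$K{\left(R \right)} = -8 + R$
$S = -300$ ($S = 15 \left(-15 - 5\right) = 15 \left(-20\right) = -300$)
$L{\left(W \right)} = - \frac{121}{412} + W^{2} - 300 W$ ($L{\left(W \right)} = \left(W^{2} - 300 W\right) + \frac{242}{-824} = \left(W^{2} - 300 W\right) + 242 \left(- \frac{1}{824}\right) = \left(W^{2} - 300 W\right) - \frac{121}{412} = - \frac{121}{412} + W^{2} - 300 W$)
$\left(-2230156 + L{\left(K{\left(-26 \right)} \right)}\right) + 1826394 = \left(-2230156 - \left(\frac{121}{412} - \left(-8 - 26\right)^{2} + 300 \left(-8 - 26\right)\right)\right) + 1826394 = \left(-2230156 - \left(- \frac{4202279}{412} - 1156\right)\right) + 1826394 = \left(-2230156 + \left(- \frac{121}{412} + 1156 + 10200\right)\right) + 1826394 = \left(-2230156 + \frac{4678551}{412}\right) + 1826394 = - \frac{914145721}{412} + 1826394 = - \frac{161671393}{412}$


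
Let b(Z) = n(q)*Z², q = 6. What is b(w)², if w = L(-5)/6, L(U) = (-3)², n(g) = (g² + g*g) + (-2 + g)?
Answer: 29241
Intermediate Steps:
n(g) = -2 + g + 2*g² (n(g) = (g² + g²) + (-2 + g) = 2*g² + (-2 + g) = -2 + g + 2*g²)
L(U) = 9
w = 3/2 (w = 9/6 = 9*(⅙) = 3/2 ≈ 1.5000)
b(Z) = 76*Z² (b(Z) = (-2 + 6 + 2*6²)*Z² = (-2 + 6 + 2*36)*Z² = (-2 + 6 + 72)*Z² = 76*Z²)
b(w)² = (76*(3/2)²)² = (76*(9/4))² = 171² = 29241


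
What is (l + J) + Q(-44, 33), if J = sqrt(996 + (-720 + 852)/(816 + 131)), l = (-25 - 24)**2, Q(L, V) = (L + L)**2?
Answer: 10145 + 12*sqrt(6203797)/947 ≈ 10177.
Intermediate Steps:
Q(L, V) = 4*L**2 (Q(L, V) = (2*L)**2 = 4*L**2)
l = 2401 (l = (-49)**2 = 2401)
J = 12*sqrt(6203797)/947 (J = sqrt(996 + 132/947) = sqrt(943344/947) = 12*sqrt(6203797)/947 ≈ 31.562)
(l + J) + Q(-44, 33) = (2401 + 12*sqrt(6203797)/947) + 4*(-44)**2 = (2401 + 12*sqrt(6203797)/947) + 4*1936 = (2401 + 12*sqrt(6203797)/947) + 7744 = 10145 + 12*sqrt(6203797)/947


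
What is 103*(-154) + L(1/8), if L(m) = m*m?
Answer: -1015167/64 ≈ -15862.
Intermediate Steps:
L(m) = m²
103*(-154) + L(1/8) = 103*(-154) + (1/8)² = -15862 + (⅛)² = -15862 + 1/64 = -1015167/64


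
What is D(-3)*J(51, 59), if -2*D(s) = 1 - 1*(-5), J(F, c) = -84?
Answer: 252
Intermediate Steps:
D(s) = -3 (D(s) = -(1 - 1*(-5))/2 = -(1 + 5)/2 = -½*6 = -3)
D(-3)*J(51, 59) = -3*(-84) = 252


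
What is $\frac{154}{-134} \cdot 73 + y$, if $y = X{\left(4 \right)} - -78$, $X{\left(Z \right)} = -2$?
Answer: $- \frac{529}{67} \approx -7.8955$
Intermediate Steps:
$y = 76$ ($y = -2 - -78 = -2 + 78 = 76$)
$\frac{154}{-134} \cdot 73 + y = \frac{154}{-134} \cdot 73 + 76 = 154 \left(- \frac{1}{134}\right) 73 + 76 = \left(- \frac{77}{67}\right) 73 + 76 = - \frac{5621}{67} + 76 = - \frac{529}{67}$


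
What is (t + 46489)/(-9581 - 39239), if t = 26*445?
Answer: -58059/48820 ≈ -1.1892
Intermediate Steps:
t = 11570
(t + 46489)/(-9581 - 39239) = (11570 + 46489)/(-9581 - 39239) = 58059/(-48820) = 58059*(-1/48820) = -58059/48820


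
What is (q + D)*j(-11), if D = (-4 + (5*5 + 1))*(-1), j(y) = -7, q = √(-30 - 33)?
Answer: 154 - 21*I*√7 ≈ 154.0 - 55.561*I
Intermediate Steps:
q = 3*I*√7 (q = √(-63) = 3*I*√7 ≈ 7.9373*I)
D = -22 (D = (-4 + (25 + 1))*(-1) = (-4 + 26)*(-1) = 22*(-1) = -22)
(q + D)*j(-11) = (3*I*√7 - 22)*(-7) = (-22 + 3*I*√7)*(-7) = 154 - 21*I*√7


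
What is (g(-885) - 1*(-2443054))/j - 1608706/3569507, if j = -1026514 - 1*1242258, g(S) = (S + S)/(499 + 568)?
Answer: -3299772073192770/2160247542569017 ≈ -1.5275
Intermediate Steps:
g(S) = 2*S/1067 (g(S) = (2*S)/1067 = (2*S)*(1/1067) = 2*S/1067)
j = -2268772 (j = -1026514 - 1242258 = -2268772)
(g(-885) - 1*(-2443054))/j - 1608706/3569507 = ((2/1067)*(-885) - 1*(-2443054))/(-2268772) - 1608706/3569507 = (-1770/1067 + 2443054)*(-1/2268772) - 1608706*1/3569507 = (2606736848/1067)*(-1/2268772) - 1608706/3569507 = -651684212/605194931 - 1608706/3569507 = -3299772073192770/2160247542569017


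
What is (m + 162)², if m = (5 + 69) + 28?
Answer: 69696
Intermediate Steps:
m = 102 (m = 74 + 28 = 102)
(m + 162)² = (102 + 162)² = 264² = 69696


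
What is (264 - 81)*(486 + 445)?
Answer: 170373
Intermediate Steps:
(264 - 81)*(486 + 445) = 183*931 = 170373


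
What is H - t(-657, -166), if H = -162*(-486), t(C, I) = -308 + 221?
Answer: 78819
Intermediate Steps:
t(C, I) = -87
H = 78732
H - t(-657, -166) = 78732 - 1*(-87) = 78732 + 87 = 78819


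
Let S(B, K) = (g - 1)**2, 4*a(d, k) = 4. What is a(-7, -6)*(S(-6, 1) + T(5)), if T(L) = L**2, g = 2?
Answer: 26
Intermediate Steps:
a(d, k) = 1 (a(d, k) = (1/4)*4 = 1)
S(B, K) = 1 (S(B, K) = (2 - 1)**2 = 1**2 = 1)
a(-7, -6)*(S(-6, 1) + T(5)) = 1*(1 + 5**2) = 1*(1 + 25) = 1*26 = 26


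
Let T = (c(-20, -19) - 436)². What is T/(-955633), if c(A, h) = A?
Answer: -207936/955633 ≈ -0.21759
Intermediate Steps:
T = 207936 (T = (-20 - 436)² = (-456)² = 207936)
T/(-955633) = 207936/(-955633) = 207936*(-1/955633) = -207936/955633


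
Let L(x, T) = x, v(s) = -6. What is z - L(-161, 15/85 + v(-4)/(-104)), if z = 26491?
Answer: 26652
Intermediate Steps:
z - L(-161, 15/85 + v(-4)/(-104)) = 26491 - 1*(-161) = 26491 + 161 = 26652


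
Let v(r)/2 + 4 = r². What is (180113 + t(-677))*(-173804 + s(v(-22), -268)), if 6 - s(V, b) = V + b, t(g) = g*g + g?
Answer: -111283614850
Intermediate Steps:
t(g) = g + g² (t(g) = g² + g = g + g²)
v(r) = -8 + 2*r²
s(V, b) = 6 - V - b (s(V, b) = 6 - (V + b) = 6 + (-V - b) = 6 - V - b)
(180113 + t(-677))*(-173804 + s(v(-22), -268)) = (180113 - 677*(1 - 677))*(-173804 + (6 - (-8 + 2*(-22)²) - 1*(-268))) = (180113 - 677*(-676))*(-173804 + (6 - (-8 + 2*484) + 268)) = (180113 + 457652)*(-173804 + (6 - (-8 + 968) + 268)) = 637765*(-173804 + (6 - 1*960 + 268)) = 637765*(-173804 + (6 - 960 + 268)) = 637765*(-173804 - 686) = 637765*(-174490) = -111283614850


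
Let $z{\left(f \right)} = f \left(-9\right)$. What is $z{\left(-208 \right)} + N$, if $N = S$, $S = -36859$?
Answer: $-34987$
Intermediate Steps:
$z{\left(f \right)} = - 9 f$
$N = -36859$
$z{\left(-208 \right)} + N = \left(-9\right) \left(-208\right) - 36859 = 1872 - 36859 = -34987$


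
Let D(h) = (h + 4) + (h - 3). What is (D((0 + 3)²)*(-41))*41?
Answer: -31939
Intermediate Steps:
D(h) = 1 + 2*h (D(h) = (4 + h) + (-3 + h) = 1 + 2*h)
(D((0 + 3)²)*(-41))*41 = ((1 + 2*(0 + 3)²)*(-41))*41 = ((1 + 2*3²)*(-41))*41 = ((1 + 2*9)*(-41))*41 = ((1 + 18)*(-41))*41 = (19*(-41))*41 = -779*41 = -31939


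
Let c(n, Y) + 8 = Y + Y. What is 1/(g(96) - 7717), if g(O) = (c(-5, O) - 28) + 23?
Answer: -1/7538 ≈ -0.00013266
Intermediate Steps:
c(n, Y) = -8 + 2*Y (c(n, Y) = -8 + (Y + Y) = -8 + 2*Y)
g(O) = -13 + 2*O (g(O) = ((-8 + 2*O) - 28) + 23 = (-36 + 2*O) + 23 = -13 + 2*O)
1/(g(96) - 7717) = 1/((-13 + 2*96) - 7717) = 1/((-13 + 192) - 7717) = 1/(179 - 7717) = 1/(-7538) = -1/7538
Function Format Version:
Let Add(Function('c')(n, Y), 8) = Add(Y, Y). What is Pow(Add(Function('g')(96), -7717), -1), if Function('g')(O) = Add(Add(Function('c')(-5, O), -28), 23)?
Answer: Rational(-1, 7538) ≈ -0.00013266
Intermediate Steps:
Function('c')(n, Y) = Add(-8, Mul(2, Y)) (Function('c')(n, Y) = Add(-8, Add(Y, Y)) = Add(-8, Mul(2, Y)))
Function('g')(O) = Add(-13, Mul(2, O)) (Function('g')(O) = Add(Add(Add(-8, Mul(2, O)), -28), 23) = Add(Add(-36, Mul(2, O)), 23) = Add(-13, Mul(2, O)))
Pow(Add(Function('g')(96), -7717), -1) = Pow(Add(Add(-13, Mul(2, 96)), -7717), -1) = Pow(Add(Add(-13, 192), -7717), -1) = Pow(Add(179, -7717), -1) = Pow(-7538, -1) = Rational(-1, 7538)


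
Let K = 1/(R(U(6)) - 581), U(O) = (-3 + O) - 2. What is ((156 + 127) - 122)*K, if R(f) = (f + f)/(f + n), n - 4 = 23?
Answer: -2254/8133 ≈ -0.27714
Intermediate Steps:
n = 27 (n = 4 + 23 = 27)
U(O) = -5 + O
R(f) = 2*f/(27 + f) (R(f) = (f + f)/(f + 27) = (2*f)/(27 + f) = 2*f/(27 + f))
K = -14/8133 (K = 1/(2*(-5 + 6)/(27 + (-5 + 6)) - 581) = 1/(2*1/(27 + 1) - 581) = 1/(2*1/28 - 581) = 1/(2*1*(1/28) - 581) = 1/(1/14 - 581) = 1/(-8133/14) = -14/8133 ≈ -0.0017214)
((156 + 127) - 122)*K = ((156 + 127) - 122)*(-14/8133) = (283 - 122)*(-14/8133) = 161*(-14/8133) = -2254/8133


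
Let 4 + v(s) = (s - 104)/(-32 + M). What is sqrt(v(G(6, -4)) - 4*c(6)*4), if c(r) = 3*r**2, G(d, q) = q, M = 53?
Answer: 8*I*sqrt(1330)/7 ≈ 41.679*I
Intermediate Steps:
v(s) = -188/21 + s/21 (v(s) = -4 + (s - 104)/(-32 + 53) = -4 + (-104 + s)/21 = -4 + (-104 + s)*(1/21) = -4 + (-104/21 + s/21) = -188/21 + s/21)
sqrt(v(G(6, -4)) - 4*c(6)*4) = sqrt((-188/21 + (1/21)*(-4)) - 12*6**2*4) = sqrt((-188/21 - 4/21) - 12*36*4) = sqrt(-64/7 - 4*108*4) = sqrt(-64/7 - 432*4) = sqrt(-64/7 - 1728) = sqrt(-12160/7) = 8*I*sqrt(1330)/7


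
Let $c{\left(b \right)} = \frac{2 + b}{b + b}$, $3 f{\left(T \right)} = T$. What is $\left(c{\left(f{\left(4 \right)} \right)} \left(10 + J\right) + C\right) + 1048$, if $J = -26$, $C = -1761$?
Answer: $-733$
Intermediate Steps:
$f{\left(T \right)} = \frac{T}{3}$
$c{\left(b \right)} = \frac{2 + b}{2 b}$
$\left(c{\left(f{\left(4 \right)} \right)} \left(10 + J\right) + C\right) + 1048 = \left(\frac{2 + \frac{1}{3} \cdot 4}{2 \cdot \frac{1}{3} \cdot 4} \left(10 - 26\right) - 1761\right) + 1048 = \left(\frac{2 + \frac{4}{3}}{2 \cdot \frac{4}{3}} \left(-16\right) - 1761\right) + 1048 = \left(\frac{1}{2} \cdot \frac{3}{4} \cdot \frac{10}{3} \left(-16\right) - 1761\right) + 1048 = \left(\frac{5}{4} \left(-16\right) - 1761\right) + 1048 = \left(-20 - 1761\right) + 1048 = -1781 + 1048 = -733$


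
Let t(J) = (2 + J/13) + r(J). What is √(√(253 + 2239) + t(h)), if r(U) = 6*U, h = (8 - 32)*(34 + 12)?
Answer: √(-1133470 + 338*√623)/13 ≈ 81.59*I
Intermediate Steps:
h = -1104 (h = -24*46 = -1104)
t(J) = 2 + 79*J/13 (t(J) = (2 + J/13) + 6*J = 2 + 79*J/13)
√(√(253 + 2239) + t(h)) = √(√(253 + 2239) + (2 + (79/13)*(-1104))) = √(√2492 + (2 - 87216/13)) = √(2*√623 - 87190/13) = √(-87190/13 + 2*√623)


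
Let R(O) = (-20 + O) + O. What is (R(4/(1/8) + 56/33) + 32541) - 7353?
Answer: 832768/33 ≈ 25235.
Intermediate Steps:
R(O) = -20 + 2*O
(R(4/(1/8) + 56/33) + 32541) - 7353 = ((-20 + 2*(4/(1/8) + 56/33)) + 32541) - 7353 = ((-20 + 2*(4/(1/8) + 56*(1/33))) + 32541) - 7353 = ((-20 + 2*(4*8 + 56/33)) + 32541) - 7353 = ((-20 + 2*(32 + 56/33)) + 32541) - 7353 = ((-20 + 2*(1112/33)) + 32541) - 7353 = ((-20 + 2224/33) + 32541) - 7353 = (1564/33 + 32541) - 7353 = 1075417/33 - 7353 = 832768/33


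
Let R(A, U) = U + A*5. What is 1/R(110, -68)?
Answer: 1/482 ≈ 0.0020747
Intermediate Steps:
R(A, U) = U + 5*A
1/R(110, -68) = 1/(-68 + 5*110) = 1/(-68 + 550) = 1/482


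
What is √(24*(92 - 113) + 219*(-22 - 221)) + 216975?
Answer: 216975 + 3*I*√5969 ≈ 2.1698e+5 + 231.78*I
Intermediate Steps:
√(24*(92 - 113) + 219*(-22 - 221)) + 216975 = √(24*(-21) + 219*(-243)) + 216975 = √(-504 - 53217) + 216975 = √(-53721) + 216975 = 3*I*√5969 + 216975 = 216975 + 3*I*√5969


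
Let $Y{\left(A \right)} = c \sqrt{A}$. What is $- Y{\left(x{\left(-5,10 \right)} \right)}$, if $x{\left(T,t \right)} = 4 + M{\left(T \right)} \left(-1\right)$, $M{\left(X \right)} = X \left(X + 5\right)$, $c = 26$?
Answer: $-52$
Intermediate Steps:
$M{\left(X \right)} = X \left(5 + X\right)$
$x{\left(T,t \right)} = 4 - T \left(5 + T\right)$ ($x{\left(T,t \right)} = 4 + T \left(5 + T\right) \left(-1\right) = 4 - T \left(5 + T\right)$)
$Y{\left(A \right)} = 26 \sqrt{A}$
$- Y{\left(x{\left(-5,10 \right)} \right)} = - 26 \sqrt{4 - - 5 \left(5 - 5\right)} = - 26 \sqrt{4 - \left(-5\right) 0} = - 26 \sqrt{4 + 0} = - 26 \sqrt{4} = - 26 \cdot 2 = \left(-1\right) 52 = -52$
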